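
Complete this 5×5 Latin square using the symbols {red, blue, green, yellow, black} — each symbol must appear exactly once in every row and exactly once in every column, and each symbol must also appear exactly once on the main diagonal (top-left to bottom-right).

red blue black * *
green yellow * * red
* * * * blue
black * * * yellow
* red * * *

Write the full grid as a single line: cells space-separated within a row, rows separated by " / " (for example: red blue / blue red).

red blue black yellow green / green yellow blue black red / yellow black green red blue / black green red blue yellow / blue red yellow green black

(r1,c5): row 1 has {red,blue,black}; column 5 has {red,blue,yellow}, so it must be green.
(r2,c3): row 2 has {red,green,yellow}; column 3 has {black}, so it must be blue.
(r2,c4): row 2 has {red,blue,green,yellow}; column 4 is empty so far, so it must be black.
(r3,c1): row 3 has {blue}; column 1 has {red,green,black}, so it must be yellow.
(r3,c3): row 3 has {blue,yellow}; column 3 has {blue,black}; the diagonal has {red,yellow}, so it must be green.
(r3,c4): row 3 has {blue,green,yellow}; column 4 has {black}, so it must be red.
(r4,c2): row 4 has {yellow,black}; column 2 has {red,blue,yellow}, so it must be green.
(r4,c3): row 4 has {green,yellow,black}; column 3 has {blue,green,black}, so it must be red.
(r4,c4): row 4 has {red,green,yellow,black}; column 4 has {red,black}; the diagonal has {red,green,yellow}, so it must be blue.
(r5,c1): row 5 has {red}; column 1 has {red,green,yellow,black}, so it must be blue.
(r5,c3): row 5 has {red,blue}; column 3 has {red,blue,green,black}, so it must be yellow.
(r5,c4): row 5 has {red,blue,yellow}; column 4 has {red,blue,black}, so it must be green.
(r5,c5): row 5 has {red,blue,green,yellow}; column 5 has {red,blue,green,yellow}; the diagonal has {red,blue,green,yellow}, so it must be black.
(r1,c4): row 1 has {red,blue,green,black}; column 4 has {red,blue,green,black}, so it must be yellow.
(r3,c2): row 3 has {red,blue,green,yellow}; column 2 has {red,blue,green,yellow}, so it must be black.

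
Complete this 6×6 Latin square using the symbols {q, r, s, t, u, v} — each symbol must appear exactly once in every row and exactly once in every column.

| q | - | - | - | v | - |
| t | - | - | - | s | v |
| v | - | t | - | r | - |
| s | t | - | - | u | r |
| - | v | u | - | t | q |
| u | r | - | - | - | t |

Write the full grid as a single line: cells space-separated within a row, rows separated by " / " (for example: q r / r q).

q s r t v u / t u q r s v / v q t u r s / s t v q u r / r v u s t q / u r s v q t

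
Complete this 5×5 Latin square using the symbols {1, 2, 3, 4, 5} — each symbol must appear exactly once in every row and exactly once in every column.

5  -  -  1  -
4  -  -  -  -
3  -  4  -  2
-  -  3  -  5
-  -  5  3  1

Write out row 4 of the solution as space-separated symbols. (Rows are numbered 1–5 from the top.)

(r1,c3) = 2
(r2,c3) = 1
(r2,c5) = 3
(r3,c4) = 5
(r5,c1) = 2
(r5,c2) = 4
(r1,c2) = 3
(r1,c5) = 4
(r2,c4) = 2
(r3,c2) = 1
(r4,c1) = 1
(r4,c2) = 2
(r4,c4) = 4

1 2 3 4 5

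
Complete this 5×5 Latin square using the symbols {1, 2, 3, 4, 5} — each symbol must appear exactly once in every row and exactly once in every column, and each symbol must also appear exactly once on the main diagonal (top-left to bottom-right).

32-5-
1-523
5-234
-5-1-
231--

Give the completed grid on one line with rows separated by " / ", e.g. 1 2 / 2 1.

3 2 4 5 1 / 1 4 5 2 3 / 5 1 2 3 4 / 4 5 3 1 2 / 2 3 1 4 5

row 1 has {2,3,5}; column 3 has {1,2,5} — only 4 is left for (r1,c3).
row 1 has {2,3,4,5}; column 5 has {3,4} — only 1 is left for (r1,c5).
row 2 has {1,2,3,5}; column 2 has {2,3,5}; the diagonal has {1,2,3} — only 4 is left for (r2,c2).
row 3 has {2,3,4,5}; column 2 has {2,3,4,5} — only 1 is left for (r3,c2).
row 4 has {1,5}; column 1 has {1,2,3,5} — only 4 is left for (r4,c1).
row 4 has {1,4,5}; column 3 has {1,2,4,5} — only 3 is left for (r4,c3).
row 4 has {1,3,4,5}; column 5 has {1,3,4} — only 2 is left for (r4,c5).
row 5 has {1,2,3}; column 4 has {1,2,3,5} — only 4 is left for (r5,c4).
row 5 has {1,2,3,4}; column 5 has {1,2,3,4}; the diagonal has {1,2,3,4} — only 5 is left for (r5,c5).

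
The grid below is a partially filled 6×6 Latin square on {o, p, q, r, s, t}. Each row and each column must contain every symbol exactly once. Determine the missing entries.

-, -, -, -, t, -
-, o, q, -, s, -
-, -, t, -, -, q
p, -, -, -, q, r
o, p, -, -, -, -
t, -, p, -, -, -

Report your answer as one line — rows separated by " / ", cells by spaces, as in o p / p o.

q s r p t o / r o q t s p / s r t o p q / p t o s q r / o p s q r t / t q p r o s

row 2 has {o,q,s}; column 1 has {o,p,t} — only r is left for (r2,c1).
row 3 has {q,t}; column 1 has {o,p,r,t} — only s is left for (r3,c1).
row 3 has {q,s,t}; column 2 has {o,p} — only r is left for (r3,c2).
row 5 has {o,p}; column 5 has {q,s,t} — only r is left for (r5,c5).
row 6 has {p,t}; column 5 has {q,r,s,t} — only o is left for (r6,c5).
row 6 has {o,p,t}; column 6 has {q,r} — only s is left for (r6,c6).
row 1 has {t}; column 1 has {o,p,r,s,t} — only q is left for (r1,c1).
row 1 has {q,t}; column 2 has {o,p,r} — only s is left for (r1,c2).
row 3 has {q,r,s,t}; column 5 has {o,q,r,s,t} — only p is left for (r3,c5).
row 4 has {p,q,r}; column 2 has {o,p,r,s} — only t is left for (r4,c2).
row 5 has {o,p,r}; column 3 has {p,q,t} — only s is left for (r5,c3).
row 5 has {o,p,r,s}; column 6 has {q,r,s} — only t is left for (r5,c6).
row 6 has {o,p,s,t}; column 2 has {o,p,r,s,t} — only q is left for (r6,c2).
row 6 has {o,p,q,s,t}; column 4 is empty so far — only r is left for (r6,c4).
row 2 has {o,q,r,s}; column 6 has {q,r,s,t} — only p is left for (r2,c6).
row 3 has {p,q,r,s,t}; column 4 has {r} — only o is left for (r3,c4).
row 4 has {p,q,r,t}; column 3 has {p,q,s,t} — only o is left for (r4,c3).
row 4 has {o,p,q,r,t}; column 4 has {o,r} — only s is left for (r4,c4).
row 5 has {o,p,r,s,t}; column 4 has {o,r,s} — only q is left for (r5,c4).
row 1 has {q,s,t}; column 3 has {o,p,q,s,t} — only r is left for (r1,c3).
row 1 has {q,r,s,t}; column 4 has {o,q,r,s} — only p is left for (r1,c4).
row 1 has {p,q,r,s,t}; column 6 has {p,q,r,s,t} — only o is left for (r1,c6).
row 2 has {o,p,q,r,s}; column 4 has {o,p,q,r,s} — only t is left for (r2,c4).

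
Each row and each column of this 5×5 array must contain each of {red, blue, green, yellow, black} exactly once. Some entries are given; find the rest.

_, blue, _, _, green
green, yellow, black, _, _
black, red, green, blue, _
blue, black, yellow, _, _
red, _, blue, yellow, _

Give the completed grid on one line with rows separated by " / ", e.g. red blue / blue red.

yellow blue red black green / green yellow black red blue / black red green blue yellow / blue black yellow green red / red green blue yellow black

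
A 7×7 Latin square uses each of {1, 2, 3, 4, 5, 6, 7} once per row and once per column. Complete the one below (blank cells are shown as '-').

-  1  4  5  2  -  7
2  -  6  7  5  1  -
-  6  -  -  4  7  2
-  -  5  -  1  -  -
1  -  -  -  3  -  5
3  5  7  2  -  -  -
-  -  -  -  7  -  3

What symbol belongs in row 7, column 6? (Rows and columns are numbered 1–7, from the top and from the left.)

5

(r1,c1): row 1 has {1,2,4,5,7}; column 1 has {1,2,3}, so it must be 6.
(r1,c6): row 1 has {1,2,4,5,6,7}; column 6 has {1,7}, so it must be 3.
(r2,c7): row 2 has {1,2,5,6,7}; column 7 has {2,3,5,7}, so it must be 4.
(r3,c1): row 3 has {2,4,6,7}; column 1 has {1,2,3,6}, so it must be 5.
(r4,c7): row 4 has {1,5}; column 7 has {2,3,4,5,7}, so it must be 6.
(r5,c3): row 5 has {1,3,5}; column 3 has {4,5,6,7}, so it must be 2.
(r6,c5): row 6 has {2,3,5,7}; column 5 has {1,2,3,4,5,7}, so it must be 6.
(r6,c6): row 6 has {2,3,5,6,7}; column 6 has {1,3,7}, so it must be 4.
(r6,c7): row 6 has {2,3,4,5,6,7}; column 7 has {2,3,4,5,6,7}, so it must be 1.
(r7,c1): row 7 has {3,7}; column 1 has {1,2,3,5,6}, so it must be 4.
(r7,c2): row 7 has {3,4,7}; column 2 has {1,5,6}, so it must be 2.
(r7,c3): row 7 has {2,3,4,7}; column 3 has {2,4,5,6,7}, so it must be 1.
(r7,c4): row 7 has {1,2,3,4,7}; column 4 has {2,5,7}, so it must be 6.
(r7,c6): row 7 has {1,2,3,4,6,7}; column 6 has {1,3,4,7}, so it must be 5.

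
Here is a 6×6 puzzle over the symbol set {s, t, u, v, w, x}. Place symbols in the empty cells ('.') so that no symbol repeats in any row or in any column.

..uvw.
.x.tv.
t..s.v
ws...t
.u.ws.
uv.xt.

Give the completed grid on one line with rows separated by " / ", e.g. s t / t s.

x t u v w s / s x w t v u / t w x s u v / w s v u x t / v u t w s x / u v s x t w

(r1,c2) = t
(r2,c1) = s
(r2,c3) = w
(r2,c6) = u
(r3,c2) = w
(r3,c3) = x
(r3,c5) = u
(r4,c3) = v
(r4,c4) = u
(r4,c5) = x
(r5,c3) = t
(r5,c6) = x
(r6,c3) = s
(r6,c6) = w
(r1,c1) = x
(r1,c6) = s
(r5,c1) = v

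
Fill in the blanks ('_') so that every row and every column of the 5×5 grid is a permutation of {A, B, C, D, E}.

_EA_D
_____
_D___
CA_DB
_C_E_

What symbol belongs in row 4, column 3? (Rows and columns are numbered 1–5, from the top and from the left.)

(r1,c1) = B
(r1,c4) = C
(r2,c2) = B
(r2,c4) = A
(r3,c4) = B
(r4,c3) = E

E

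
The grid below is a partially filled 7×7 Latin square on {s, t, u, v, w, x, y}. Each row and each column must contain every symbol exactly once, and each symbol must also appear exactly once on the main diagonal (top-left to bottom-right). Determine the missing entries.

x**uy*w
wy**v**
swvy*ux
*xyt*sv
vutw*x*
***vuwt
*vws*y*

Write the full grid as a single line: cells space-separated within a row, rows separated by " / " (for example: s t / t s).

x t s u y v w / w y u x v t s / s w v y t u x / u x y t w s v / v u t w s x y / y s x v u w t / t v w s x y u

row 1 has {u,w,x,y}; column 3 has {t,v,w,y} — only s is left for (r1,c3).
row 2 has {v,w,y}; column 4 has {s,t,u,v,w,y} — only x is left for (r2,c4).
row 2 has {v,w,x,y}; column 6 has {s,u,w,x,y} — only t is left for (r2,c6).
row 3 has {s,u,v,w,x,y}; column 5 has {u,v,y} — only t is left for (r3,c5).
row 4 has {s,t,v,x,y}; column 1 has {s,v,w,x} — only u is left for (r4,c1).
row 4 has {s,t,u,v,x,y}; column 5 has {t,u,v,y} — only w is left for (r4,c5).
row 5 has {t,u,v,w,x}; column 5 has {t,u,v,w,y}; the diagonal has {t,v,w,x,y} — only s is left for (r5,c5).
row 5 has {s,t,u,v,w,x}; column 7 has {t,v,w,x} — only y is left for (r5,c7).
row 6 has {t,u,v,w}; column 1 has {s,u,v,w,x} — only y is left for (r6,c1).
row 6 has {t,u,v,w,y}; column 2 has {u,v,w,x,y} — only s is left for (r6,c2).
row 6 has {s,t,u,v,w,y}; column 3 has {s,t,v,w,y} — only x is left for (r6,c3).
row 7 has {s,v,w,y}; column 1 has {s,u,v,w,x,y} — only t is left for (r7,c1).
row 7 has {s,t,v,w,y}; column 5 has {s,t,u,v,w,y} — only x is left for (r7,c5).
row 7 has {s,t,v,w,x,y}; column 7 has {t,v,w,x,y}; the diagonal has {s,t,v,w,x,y} — only u is left for (r7,c7).
row 1 has {s,u,w,x,y}; column 2 has {s,u,v,w,x,y} — only t is left for (r1,c2).
row 1 has {s,t,u,w,x,y}; column 6 has {s,t,u,w,x,y} — only v is left for (r1,c6).
row 2 has {t,v,w,x,y}; column 3 has {s,t,v,w,x,y} — only u is left for (r2,c3).
row 2 has {t,u,v,w,x,y}; column 7 has {t,u,v,w,x,y} — only s is left for (r2,c7).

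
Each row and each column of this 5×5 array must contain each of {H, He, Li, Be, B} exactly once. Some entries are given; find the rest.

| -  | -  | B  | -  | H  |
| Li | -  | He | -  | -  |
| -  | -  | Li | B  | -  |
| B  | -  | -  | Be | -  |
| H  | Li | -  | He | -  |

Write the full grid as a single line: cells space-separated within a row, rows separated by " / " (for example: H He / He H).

He Be B Li H / Li B He H Be / Be H Li B He / B He H Be Li / H Li Be He B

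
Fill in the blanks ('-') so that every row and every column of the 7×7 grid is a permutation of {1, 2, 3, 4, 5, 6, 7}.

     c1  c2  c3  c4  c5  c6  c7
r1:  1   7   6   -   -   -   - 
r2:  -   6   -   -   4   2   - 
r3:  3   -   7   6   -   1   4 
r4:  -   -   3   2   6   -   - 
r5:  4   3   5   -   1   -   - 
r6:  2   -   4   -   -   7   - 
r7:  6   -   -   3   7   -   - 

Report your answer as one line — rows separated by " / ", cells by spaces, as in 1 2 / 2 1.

1 7 6 4 2 3 5 / 7 6 1 5 4 2 3 / 3 2 7 6 5 1 4 / 5 1 3 2 6 4 7 / 4 3 5 7 1 6 2 / 2 5 4 1 3 7 6 / 6 4 2 3 7 5 1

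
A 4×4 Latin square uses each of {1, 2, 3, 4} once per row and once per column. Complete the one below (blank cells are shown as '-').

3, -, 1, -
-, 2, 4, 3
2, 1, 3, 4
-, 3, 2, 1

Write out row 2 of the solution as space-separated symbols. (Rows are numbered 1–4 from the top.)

1 2 4 3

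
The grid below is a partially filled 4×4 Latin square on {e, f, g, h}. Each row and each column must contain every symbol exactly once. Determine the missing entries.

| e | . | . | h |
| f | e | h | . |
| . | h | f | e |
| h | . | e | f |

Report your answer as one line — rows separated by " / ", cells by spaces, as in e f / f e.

e f g h / f e h g / g h f e / h g e f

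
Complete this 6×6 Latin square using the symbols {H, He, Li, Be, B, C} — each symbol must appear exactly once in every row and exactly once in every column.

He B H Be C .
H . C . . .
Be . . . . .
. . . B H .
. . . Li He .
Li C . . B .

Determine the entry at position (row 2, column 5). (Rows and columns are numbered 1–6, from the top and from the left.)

Be

At row 1, column 6: row 1 has {H,He,Be,B,C}; column 6 is empty so far; that leaves Li.
At row 2, column 4: row 2 has {H,C}; column 4 has {Li,Be,B}; that leaves He.
At row 3, column 5: row 3 has {Be}; column 5 has {H,He,B,C}; that leaves Li.
At row 4, column 1: row 4 has {H,B}; column 1 has {H,He,Li,Be}; that leaves C.
At row 5, column 1: row 5 has {He,Li}; column 1 has {H,He,Li,Be,C}; that leaves B.
At row 5, column 3: row 5 has {He,Li,B}; column 3 has {H,C}; that leaves Be.
At row 6, column 3: row 6 has {Li,B,C}; column 3 has {H,Be,C}; that leaves He.
At row 6, column 4: row 6 has {He,Li,B,C}; column 4 has {He,Li,Be,B}; that leaves H.
At row 6, column 6: row 6 has {H,He,Li,B,C}; column 6 has {Li}; that leaves Be.
At row 2, column 5: row 2 has {H,He,C}; column 5 has {H,He,Li,B,C}; that leaves Be.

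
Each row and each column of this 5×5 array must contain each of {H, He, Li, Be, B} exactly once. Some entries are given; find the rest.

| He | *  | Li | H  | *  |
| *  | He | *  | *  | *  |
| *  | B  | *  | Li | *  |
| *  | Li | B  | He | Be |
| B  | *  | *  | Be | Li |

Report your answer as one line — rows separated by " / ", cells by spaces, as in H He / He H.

He Be Li H B / Li He Be B H / Be B H Li He / H Li B He Be / B H He Be Li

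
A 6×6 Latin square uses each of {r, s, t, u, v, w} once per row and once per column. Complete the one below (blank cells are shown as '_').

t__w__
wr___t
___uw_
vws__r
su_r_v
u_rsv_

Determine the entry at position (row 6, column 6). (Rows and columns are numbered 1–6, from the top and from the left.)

w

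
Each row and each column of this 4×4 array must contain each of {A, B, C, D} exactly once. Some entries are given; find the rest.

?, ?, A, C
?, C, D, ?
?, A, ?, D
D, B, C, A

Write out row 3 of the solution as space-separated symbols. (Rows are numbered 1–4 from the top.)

C A B D

(r1,c1) = B
(r1,c2) = D
(r2,c1) = A
(r2,c4) = B
(r3,c1) = C
(r3,c3) = B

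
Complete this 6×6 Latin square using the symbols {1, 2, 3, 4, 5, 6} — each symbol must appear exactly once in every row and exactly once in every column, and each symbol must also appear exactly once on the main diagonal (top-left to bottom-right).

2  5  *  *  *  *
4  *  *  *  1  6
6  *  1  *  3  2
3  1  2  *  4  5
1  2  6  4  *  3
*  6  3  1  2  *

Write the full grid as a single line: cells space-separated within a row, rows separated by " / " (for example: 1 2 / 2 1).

2 5 4 3 6 1 / 4 3 5 2 1 6 / 6 4 1 5 3 2 / 3 1 2 6 4 5 / 1 2 6 4 5 3 / 5 6 3 1 2 4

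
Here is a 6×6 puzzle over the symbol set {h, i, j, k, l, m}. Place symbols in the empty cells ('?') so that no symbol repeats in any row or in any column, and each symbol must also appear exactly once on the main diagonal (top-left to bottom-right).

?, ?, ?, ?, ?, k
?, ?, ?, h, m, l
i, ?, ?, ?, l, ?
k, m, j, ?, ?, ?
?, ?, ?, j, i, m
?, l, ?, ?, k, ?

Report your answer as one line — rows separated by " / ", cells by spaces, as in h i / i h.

h i l m j k / j k i h m l / i j m k l h / k m j l h i / l h k j i m / m l h i k j

(r2,c1): row 2 has {h,l,m}; column 1 has {i,k}, so it must be j.
(r2,c2): row 2 has {h,j,l,m}; column 2 has {l,m}; the diagonal has {i}, so it must be k.
(r2,c3): row 2 has {h,j,k,l,m}; column 3 has {j}, so it must be i.
(r4,c4): row 4 has {j,k,m}; column 4 has {h,j}; the diagonal has {i,k}, so it must be l.
(r4,c5): row 4 has {j,k,l,m}; column 5 has {i,k,l,m}, so it must be h.
(r4,c6): row 4 has {h,j,k,l,m}; column 6 has {k,l,m}, so it must be i.
(r5,c2): row 5 has {i,j,m}; column 2 has {k,l,m}, so it must be h.
(r1,c5): row 1 has {k}; column 5 has {h,i,k,l,m}, so it must be j.
(r3,c2): row 3 has {i,l}; column 2 has {h,k,l,m}, so it must be j.
(r3,c6): row 3 has {i,j,l}; column 6 has {i,k,l,m}, so it must be h.
(r5,c1): row 5 has {h,i,j,m}; column 1 has {i,j,k}, so it must be l.
(r5,c3): row 5 has {h,i,j,l,m}; column 3 has {i,j}, so it must be k.
(r6,c6): row 6 has {k,l}; column 6 has {h,i,k,l,m}; the diagonal has {i,k,l}, so it must be j.
(r1,c2): row 1 has {j,k}; column 2 has {h,j,k,l,m}, so it must be i.
(r1,c4): row 1 has {i,j,k}; column 4 has {h,j,l}, so it must be m.
(r3,c3): row 3 has {h,i,j,l}; column 3 has {i,j,k}; the diagonal has {i,j,k,l}, so it must be m.
(r3,c4): row 3 has {h,i,j,l,m}; column 4 has {h,j,l,m}, so it must be k.
(r6,c3): row 6 has {j,k,l}; column 3 has {i,j,k,m}, so it must be h.
(r6,c4): row 6 has {h,j,k,l}; column 4 has {h,j,k,l,m}, so it must be i.
(r1,c1): row 1 has {i,j,k,m}; column 1 has {i,j,k,l}; the diagonal has {i,j,k,l,m}, so it must be h.
(r1,c3): row 1 has {h,i,j,k,m}; column 3 has {h,i,j,k,m}, so it must be l.
(r6,c1): row 6 has {h,i,j,k,l}; column 1 has {h,i,j,k,l}, so it must be m.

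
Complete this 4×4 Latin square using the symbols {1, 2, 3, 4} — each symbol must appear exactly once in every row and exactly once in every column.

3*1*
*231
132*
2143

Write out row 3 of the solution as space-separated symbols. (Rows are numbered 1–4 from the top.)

row 1 has {1,3}; column 2 has {1,2,3} — only 4 is left for (r1,c2).
row 1 has {1,3,4}; column 4 has {1,3} — only 2 is left for (r1,c4).
row 2 has {1,2,3}; column 1 has {1,2,3} — only 4 is left for (r2,c1).
row 3 has {1,2,3}; column 4 has {1,2,3} — only 4 is left for (r3,c4).

1 3 2 4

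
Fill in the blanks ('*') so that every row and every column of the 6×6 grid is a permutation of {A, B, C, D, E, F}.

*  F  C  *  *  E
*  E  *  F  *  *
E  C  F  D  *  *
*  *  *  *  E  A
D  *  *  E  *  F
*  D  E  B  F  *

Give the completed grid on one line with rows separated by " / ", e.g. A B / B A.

(r1,c4) = A
(r3,c6) = B
(r4,c2) = B
(r4,c3) = D
(r4,c4) = C
(r5,c2) = A
(r5,c3) = B
(r5,c5) = C
(r6,c6) = C
(r1,c1) = B
(r1,c5) = D
(r2,c3) = A
(r2,c5) = B
(r2,c6) = D
(r3,c5) = A
(r4,c1) = F
(r6,c1) = A
(r2,c1) = C

B F C A D E / C E A F B D / E C F D A B / F B D C E A / D A B E C F / A D E B F C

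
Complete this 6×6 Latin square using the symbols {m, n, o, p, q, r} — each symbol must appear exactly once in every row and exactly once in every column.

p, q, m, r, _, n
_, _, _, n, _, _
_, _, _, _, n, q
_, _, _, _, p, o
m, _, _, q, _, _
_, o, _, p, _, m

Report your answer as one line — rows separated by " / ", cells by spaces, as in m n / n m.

At row 1, column 5: row 1 has {m,n,p,q,r}; column 5 has {n,p}; that leaves o.
At row 4, column 4: row 4 has {o,p}; column 4 has {n,p,q,r}; that leaves m.
At row 5, column 5: row 5 has {m,q}; column 5 has {n,o,p}; that leaves r.
At row 5, column 6: row 5 has {m,q,r}; column 6 has {m,n,o,q}; that leaves p.
At row 6, column 5: row 6 has {m,o,p}; column 5 has {n,o,p,r}; that leaves q.
At row 2, column 5: row 2 has {n}; column 5 has {n,o,p,q,r}; that leaves m.
At row 2, column 6: row 2 has {m,n}; column 6 has {m,n,o,p,q}; that leaves r.
At row 3, column 4: row 3 has {n,q}; column 4 has {m,n,p,q,r}; that leaves o.
At row 5, column 2: row 5 has {m,p,q,r}; column 2 has {o,q}; that leaves n.
At row 5, column 3: row 5 has {m,n,p,q,r}; column 3 has {m}; that leaves o.
At row 2, column 2: row 2 has {m,n,r}; column 2 has {n,o,q}; that leaves p.
At row 2, column 3: row 2 has {m,n,p,r}; column 3 has {m,o}; that leaves q.
At row 3, column 1: row 3 has {n,o,q}; column 1 has {m,p}; that leaves r.
At row 3, column 2: row 3 has {n,o,q,r}; column 2 has {n,o,p,q}; that leaves m.
At row 3, column 3: row 3 has {m,n,o,q,r}; column 3 has {m,o,q}; that leaves p.
At row 4, column 2: row 4 has {m,o,p}; column 2 has {m,n,o,p,q}; that leaves r.
At row 4, column 3: row 4 has {m,o,p,r}; column 3 has {m,o,p,q}; that leaves n.
At row 6, column 1: row 6 has {m,o,p,q}; column 1 has {m,p,r}; that leaves n.
At row 6, column 3: row 6 has {m,n,o,p,q}; column 3 has {m,n,o,p,q}; that leaves r.
At row 2, column 1: row 2 has {m,n,p,q,r}; column 1 has {m,n,p,r}; that leaves o.
At row 4, column 1: row 4 has {m,n,o,p,r}; column 1 has {m,n,o,p,r}; that leaves q.

p q m r o n / o p q n m r / r m p o n q / q r n m p o / m n o q r p / n o r p q m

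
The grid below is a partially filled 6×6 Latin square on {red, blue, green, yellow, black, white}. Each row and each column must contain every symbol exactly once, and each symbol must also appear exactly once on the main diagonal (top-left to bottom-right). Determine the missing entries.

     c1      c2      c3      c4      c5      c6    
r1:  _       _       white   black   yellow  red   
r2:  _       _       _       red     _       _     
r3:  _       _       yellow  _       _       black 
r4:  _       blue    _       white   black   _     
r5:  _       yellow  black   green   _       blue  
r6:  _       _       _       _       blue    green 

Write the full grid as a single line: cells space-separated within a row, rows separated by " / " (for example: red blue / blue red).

blue green white black yellow red / yellow black blue red green white / green red yellow blue white black / red blue green white black yellow / white yellow black green red blue / black white red yellow blue green

Cell (r1,c1): row 1 has {red,yellow,black,white}; column 1 is empty so far; the diagonal has {green,yellow,white} → blue.
Cell (r1,c2): row 1 has {red,blue,yellow,black,white}; column 2 has {blue,yellow} → green.
Cell (r2,c2): row 2 has {red}; column 2 has {blue,green,yellow}; the diagonal has {blue,green,yellow,white} → black.
Cell (r3,c4): row 3 has {yellow,black}; column 4 has {red,green,black,white} → blue.
Cell (r4,c6): row 4 has {blue,black,white}; column 6 has {red,blue,green,black} → yellow.
Cell (r5,c5): row 5 has {blue,green,yellow,black}; column 5 has {blue,yellow,black}; the diagonal has {blue,green,yellow,black,white} → red.
Cell (r6,c3): row 6 has {blue,green}; column 3 has {yellow,black,white} → red.
Cell (r6,c4): row 6 has {red,blue,green}; column 4 has {red,blue,green,black,white} → yellow.
Cell (r2,c6): row 2 has {red,black}; column 6 has {red,blue,green,yellow,black} → white.
Cell (r4,c3): row 4 has {blue,yellow,black,white}; column 3 has {red,yellow,black,white} → green.
Cell (r5,c1): row 5 has {red,blue,green,yellow,black}; column 1 has {blue} → white.
Cell (r6,c1): row 6 has {red,blue,green,yellow}; column 1 has {blue,white} → black.
Cell (r6,c2): row 6 has {red,blue,green,yellow,black}; column 2 has {blue,green,yellow,black} → white.
Cell (r2,c3): row 2 has {red,black,white}; column 3 has {red,green,yellow,black,white} → blue.
Cell (r2,c5): row 2 has {red,blue,black,white}; column 5 has {red,blue,yellow,black} → green.
Cell (r3,c2): row 3 has {blue,yellow,black}; column 2 has {blue,green,yellow,black,white} → red.
Cell (r3,c5): row 3 has {red,blue,yellow,black}; column 5 has {red,blue,green,yellow,black} → white.
Cell (r4,c1): row 4 has {blue,green,yellow,black,white}; column 1 has {blue,black,white} → red.
Cell (r2,c1): row 2 has {red,blue,green,black,white}; column 1 has {red,blue,black,white} → yellow.
Cell (r3,c1): row 3 has {red,blue,yellow,black,white}; column 1 has {red,blue,yellow,black,white} → green.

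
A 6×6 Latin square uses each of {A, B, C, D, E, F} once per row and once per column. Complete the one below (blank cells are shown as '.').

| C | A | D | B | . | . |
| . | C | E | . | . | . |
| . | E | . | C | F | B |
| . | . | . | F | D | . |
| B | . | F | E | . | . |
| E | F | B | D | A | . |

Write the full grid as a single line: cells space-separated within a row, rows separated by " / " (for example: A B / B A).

row 1 has {A,B,C,D}; column 5 has {A,D,F} — only E is left for (r1,c5).
row 1 has {A,B,C,D,E}; column 6 has {B} — only F is left for (r1,c6).
row 2 has {C,E}; column 4 has {B,C,D,E,F} — only A is left for (r2,c4).
row 2 has {A,C,E}; column 5 has {A,D,E,F} — only B is left for (r2,c5).
row 2 has {A,B,C,E}; column 6 has {B,F} — only D is left for (r2,c6).
row 3 has {B,C,E,F}; column 3 has {B,D,E,F} — only A is left for (r3,c3).
row 4 has {D,F}; column 1 has {B,C,E} — only A is left for (r4,c1).
row 4 has {A,D,F}; column 2 has {A,C,E,F} — only B is left for (r4,c2).
row 4 has {A,B,D,F}; column 3 has {A,B,D,E,F} — only C is left for (r4,c3).
row 4 has {A,B,C,D,F}; column 6 has {B,D,F} — only E is left for (r4,c6).
row 5 has {B,E,F}; column 2 has {A,B,C,E,F} — only D is left for (r5,c2).
row 5 has {B,D,E,F}; column 5 has {A,B,D,E,F} — only C is left for (r5,c5).
row 5 has {B,C,D,E,F}; column 6 has {B,D,E,F} — only A is left for (r5,c6).
row 6 has {A,B,D,E,F}; column 6 has {A,B,D,E,F} — only C is left for (r6,c6).
row 2 has {A,B,C,D,E}; column 1 has {A,B,C,E} — only F is left for (r2,c1).
row 3 has {A,B,C,E,F}; column 1 has {A,B,C,E,F} — only D is left for (r3,c1).

C A D B E F / F C E A B D / D E A C F B / A B C F D E / B D F E C A / E F B D A C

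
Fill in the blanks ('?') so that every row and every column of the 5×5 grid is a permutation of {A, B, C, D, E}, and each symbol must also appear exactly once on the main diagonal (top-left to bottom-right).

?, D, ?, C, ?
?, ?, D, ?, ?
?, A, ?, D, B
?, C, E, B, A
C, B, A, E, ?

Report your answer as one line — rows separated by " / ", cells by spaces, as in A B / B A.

(r1,c3) = B
(r1,c5) = E
(r2,c2) = E
(r2,c4) = A
(r2,c5) = C
(r3,c1) = E
(r3,c3) = C
(r4,c1) = D
(r5,c5) = D
(r1,c1) = A
(r2,c1) = B

A D B C E / B E D A C / E A C D B / D C E B A / C B A E D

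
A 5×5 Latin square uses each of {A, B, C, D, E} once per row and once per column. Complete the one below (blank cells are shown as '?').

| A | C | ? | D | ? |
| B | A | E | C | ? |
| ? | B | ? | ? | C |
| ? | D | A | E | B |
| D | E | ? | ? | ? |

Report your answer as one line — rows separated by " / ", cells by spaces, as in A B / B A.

(r1,c3) = B
(r1,c5) = E
(r2,c5) = D
(r3,c1) = E
(r3,c3) = D
(r3,c4) = A
(r4,c1) = C
(r5,c3) = C
(r5,c4) = B
(r5,c5) = A

A C B D E / B A E C D / E B D A C / C D A E B / D E C B A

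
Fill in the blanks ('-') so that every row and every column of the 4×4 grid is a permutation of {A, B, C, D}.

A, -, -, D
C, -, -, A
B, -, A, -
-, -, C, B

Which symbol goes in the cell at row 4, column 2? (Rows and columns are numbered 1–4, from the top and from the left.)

A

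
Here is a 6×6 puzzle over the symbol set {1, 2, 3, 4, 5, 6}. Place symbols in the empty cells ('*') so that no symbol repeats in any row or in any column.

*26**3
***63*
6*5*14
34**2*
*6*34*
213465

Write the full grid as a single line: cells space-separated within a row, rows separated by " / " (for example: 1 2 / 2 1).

(r1,c5): row 1 has {2,3,6}; column 5 has {1,2,3,4,6}, so it must be 5.
(r2,c2): row 2 has {3,6}; column 2 has {1,2,4,6}, so it must be 5.
(r3,c2): row 3 has {1,4,5,6}; column 2 has {1,2,4,5,6}, so it must be 3.
(r3,c4): row 3 has {1,3,4,5,6}; column 4 has {3,4,6}, so it must be 2.
(r4,c3): row 4 has {2,3,4}; column 3 has {3,5,6}, so it must be 1.
(r4,c4): row 4 has {1,2,3,4}; column 4 has {2,3,4,6}, so it must be 5.
(r4,c6): row 4 has {1,2,3,4,5}; column 6 has {3,4,5}, so it must be 6.
(r5,c3): row 5 has {3,4,6}; column 3 has {1,3,5,6}, so it must be 2.
(r5,c6): row 5 has {2,3,4,6}; column 6 has {3,4,5,6}, so it must be 1.
(r1,c4): row 1 has {2,3,5,6}; column 4 has {2,3,4,5,6}, so it must be 1.
(r2,c3): row 2 has {3,5,6}; column 3 has {1,2,3,5,6}, so it must be 4.
(r2,c6): row 2 has {3,4,5,6}; column 6 has {1,3,4,5,6}, so it must be 2.
(r5,c1): row 5 has {1,2,3,4,6}; column 1 has {2,3,6}, so it must be 5.
(r1,c1): row 1 has {1,2,3,5,6}; column 1 has {2,3,5,6}, so it must be 4.
(r2,c1): row 2 has {2,3,4,5,6}; column 1 has {2,3,4,5,6}, so it must be 1.

4 2 6 1 5 3 / 1 5 4 6 3 2 / 6 3 5 2 1 4 / 3 4 1 5 2 6 / 5 6 2 3 4 1 / 2 1 3 4 6 5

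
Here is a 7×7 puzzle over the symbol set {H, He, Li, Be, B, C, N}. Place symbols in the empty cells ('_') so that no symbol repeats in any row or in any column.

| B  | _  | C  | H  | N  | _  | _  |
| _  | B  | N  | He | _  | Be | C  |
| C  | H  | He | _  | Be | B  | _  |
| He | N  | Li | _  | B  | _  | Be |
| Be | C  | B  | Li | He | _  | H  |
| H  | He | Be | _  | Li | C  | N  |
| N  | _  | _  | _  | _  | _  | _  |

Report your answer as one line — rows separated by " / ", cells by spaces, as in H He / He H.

B Be C H N Li He / Li B N He H Be C / C H He N Be B Li / He N Li C B H Be / Be C B Li He N H / H He Be B Li C N / N Li H Be C He B

(r2,c1) = Li
(r2,c5) = H
(r3,c4) = N
(r3,c7) = Li
(r4,c4) = C
(r4,c6) = H
(r5,c6) = N
(r6,c4) = B
(r7,c3) = H
(r7,c4) = Be
(r7,c5) = C
(r1,c7) = He
(r7,c2) = Li
(r7,c6) = He
(r7,c7) = B
(r1,c2) = Be
(r1,c6) = Li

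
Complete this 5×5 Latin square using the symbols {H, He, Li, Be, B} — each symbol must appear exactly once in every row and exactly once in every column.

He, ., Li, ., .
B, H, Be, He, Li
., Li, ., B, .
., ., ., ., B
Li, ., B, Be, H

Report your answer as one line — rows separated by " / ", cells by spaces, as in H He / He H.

He B Li H Be / B H Be He Li / Be Li H B He / H Be He Li B / Li He B Be H

(r1,c4): row 1 has {He,Li}; column 4 has {He,Be,B}, so it must be H.
(r1,c5): row 1 has {H,He,Li}; column 5 has {H,Li,B}, so it must be Be.
(r3,c5): row 3 has {Li,B}; column 5 has {H,Li,Be,B}, so it must be He.
(r4,c4): row 4 has {B}; column 4 has {H,He,Be,B}, so it must be Li.
(r5,c2): row 5 has {H,Li,Be,B}; column 2 has {H,Li}, so it must be He.
(r1,c2): row 1 has {H,He,Li,Be}; column 2 has {H,He,Li}, so it must be B.
(r3,c3): row 3 has {He,Li,B}; column 3 has {Li,Be,B}, so it must be H.
(r4,c2): row 4 has {Li,B}; column 2 has {H,He,Li,B}, so it must be Be.
(r4,c3): row 4 has {Li,Be,B}; column 3 has {H,Li,Be,B}, so it must be He.
(r3,c1): row 3 has {H,He,Li,B}; column 1 has {He,Li,B}, so it must be Be.
(r4,c1): row 4 has {He,Li,Be,B}; column 1 has {He,Li,Be,B}, so it must be H.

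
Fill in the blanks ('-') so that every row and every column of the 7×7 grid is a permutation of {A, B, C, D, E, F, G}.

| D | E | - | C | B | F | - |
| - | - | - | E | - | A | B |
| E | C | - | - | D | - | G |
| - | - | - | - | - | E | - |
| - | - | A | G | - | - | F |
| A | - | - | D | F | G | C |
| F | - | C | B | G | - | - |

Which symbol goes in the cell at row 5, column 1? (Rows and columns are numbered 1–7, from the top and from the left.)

At row 1, column 3: row 1 has {B,C,D,E,F}; column 3 has {A,C}; that leaves G.
At row 1, column 7: row 1 has {B,C,D,E,F,G}; column 7 has {B,C,F,G}; that leaves A.
At row 2, column 5: row 2 has {A,B,E}; column 5 has {B,D,F,G}; that leaves C.
At row 3, column 6: row 3 has {C,D,E,G}; column 6 has {A,E,F,G}; that leaves B.
At row 4, column 5: row 4 has {E}; column 5 has {B,C,D,F,G}; that leaves A.
At row 4, column 7: row 4 has {A,E}; column 7 has {A,B,C,F,G}; that leaves D.
At row 5, column 5: row 5 has {A,F,G}; column 5 has {A,B,C,D,F,G}; that leaves E.
At row 6, column 2: row 6 has {A,C,D,F,G}; column 2 has {C,E}; that leaves B.
At row 6, column 3: row 6 has {A,B,C,D,F,G}; column 3 has {A,C,G}; that leaves E.
At row 7, column 6: row 7 has {B,C,F,G}; column 6 has {A,B,E,F,G}; that leaves D.
At row 7, column 7: row 7 has {B,C,D,F,G}; column 7 has {A,B,C,D,F,G}; that leaves E.
At row 2, column 1: row 2 has {A,B,C,E}; column 1 has {A,D,E,F}; that leaves G.
At row 3, column 3: row 3 has {B,C,D,E,G}; column 3 has {A,C,E,G}; that leaves F.
At row 3, column 4: row 3 has {B,C,D,E,F,G}; column 4 has {B,C,D,E,G}; that leaves A.
At row 4, column 3: row 4 has {A,D,E}; column 3 has {A,C,E,F,G}; that leaves B.
At row 4, column 4: row 4 has {A,B,D,E}; column 4 has {A,B,C,D,E,G}; that leaves F.
At row 5, column 2: row 5 has {A,E,F,G}; column 2 has {B,C,E}; that leaves D.
At row 5, column 6: row 5 has {A,D,E,F,G}; column 6 has {A,B,D,E,F,G}; that leaves C.
At row 7, column 2: row 7 has {B,C,D,E,F,G}; column 2 has {B,C,D,E}; that leaves A.
At row 2, column 2: row 2 has {A,B,C,E,G}; column 2 has {A,B,C,D,E}; that leaves F.
At row 2, column 3: row 2 has {A,B,C,E,F,G}; column 3 has {A,B,C,E,F,G}; that leaves D.
At row 4, column 1: row 4 has {A,B,D,E,F}; column 1 has {A,D,E,F,G}; that leaves C.
At row 4, column 2: row 4 has {A,B,C,D,E,F}; column 2 has {A,B,C,D,E,F}; that leaves G.
At row 5, column 1: row 5 has {A,C,D,E,F,G}; column 1 has {A,C,D,E,F,G}; that leaves B.

B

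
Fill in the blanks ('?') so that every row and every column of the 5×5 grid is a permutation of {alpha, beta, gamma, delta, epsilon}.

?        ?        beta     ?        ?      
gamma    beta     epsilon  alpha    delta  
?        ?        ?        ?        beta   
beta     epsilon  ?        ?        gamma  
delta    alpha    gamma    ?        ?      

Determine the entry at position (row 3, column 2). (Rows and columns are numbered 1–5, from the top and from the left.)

gamma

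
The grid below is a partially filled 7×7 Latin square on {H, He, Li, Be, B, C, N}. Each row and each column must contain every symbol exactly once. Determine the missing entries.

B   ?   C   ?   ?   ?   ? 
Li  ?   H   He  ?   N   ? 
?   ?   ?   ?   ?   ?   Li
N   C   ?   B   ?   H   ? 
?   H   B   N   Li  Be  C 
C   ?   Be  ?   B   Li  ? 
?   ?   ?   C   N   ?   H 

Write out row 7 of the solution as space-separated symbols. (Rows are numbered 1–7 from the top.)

row 1 has {B,C}; column 6 has {H,Li,Be,N} — only He is left for (r1,c6).
row 5 has {H,Li,Be,B,C,N}; column 1 has {Li,B,C,N} — only He is left for (r5,c1).
row 6 has {Li,Be,B,C}; column 4 has {He,B,C,N} — only H is left for (r6,c4).
row 7 has {H,C,N}; column 1 has {He,Li,B,C,N} — only Be is left for (r7,c1).
row 7 has {H,Be,C,N}; column 6 has {H,He,Li,Be,N} — only B is left for (r7,c6).
row 3 has {Li}; column 1 has {He,Li,Be,B,C,N} — only H is left for (r3,c1).
row 3 has {H,Li}; column 4 has {H,He,B,C,N} — only Be is left for (r3,c4).
row 3 has {H,Li,Be}; column 6 has {H,He,Li,Be,B,N} — only C is left for (r3,c6).
row 1 has {He,B,C}; column 4 has {H,He,Be,B,C,N} — only Li is left for (r1,c4).
row 3 has {H,Li,Be,C}; column 5 has {Li,B,N} — only He is left for (r3,c5).
row 4 has {H,B,C,N}; column 5 has {He,Li,B,N} — only Be is left for (r4,c5).
row 4 has {H,Be,B,C,N}; column 7 has {H,Li,C} — only He is left for (r4,c7).
row 6 has {H,Li,Be,B,C}; column 7 has {H,He,Li,C} — only N is left for (r6,c7).
row 1 has {He,Li,B,C}; column 5 has {He,Li,Be,B,N} — only H is left for (r1,c5).
row 1 has {H,He,Li,B,C}; column 7 has {H,He,Li,C,N} — only Be is left for (r1,c7).
row 2 has {H,He,Li,N}; column 5 has {H,He,Li,Be,B,N} — only C is left for (r2,c5).
row 2 has {H,He,Li,C,N}; column 7 has {H,He,Li,Be,C,N} — only B is left for (r2,c7).
row 3 has {H,He,Li,Be,C}; column 3 has {H,Be,B,C} — only N is left for (r3,c3).
row 4 has {H,He,Be,B,C,N}; column 3 has {H,Be,B,C,N} — only Li is left for (r4,c3).
row 6 has {H,Li,Be,B,C,N}; column 2 has {H,C} — only He is left for (r6,c2).
row 7 has {H,Be,B,C,N}; column 2 has {H,He,C} — only Li is left for (r7,c2).
row 7 has {H,Li,Be,B,C,N}; column 3 has {H,Li,Be,B,C,N} — only He is left for (r7,c3).

Be Li He C N B H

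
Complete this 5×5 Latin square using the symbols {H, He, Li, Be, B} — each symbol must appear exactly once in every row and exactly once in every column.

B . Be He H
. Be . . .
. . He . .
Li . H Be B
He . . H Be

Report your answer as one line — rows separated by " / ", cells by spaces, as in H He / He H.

B Li Be He H / H Be B Li He / Be H He B Li / Li He H Be B / He B Li H Be

row 1 has {H,He,Be,B}; column 2 has {Be} — only Li is left for (r1,c2).
row 2 has {Be}; column 1 has {He,Li,B} — only H is left for (r2,c1).
row 3 has {He}; column 1 has {H,He,Li,B} — only Be is left for (r3,c1).
row 3 has {He,Be}; column 5 has {H,Be,B} — only Li is left for (r3,c5).
row 4 has {H,Li,Be,B}; column 2 has {Li,Be} — only He is left for (r4,c2).
row 5 has {H,He,Be}; column 2 has {He,Li,Be} — only B is left for (r5,c2).
row 5 has {H,He,Be,B}; column 3 has {H,He,Be} — only Li is left for (r5,c3).
row 2 has {H,Be}; column 3 has {H,He,Li,Be} — only B is left for (r2,c3).
row 2 has {H,Be,B}; column 4 has {H,He,Be} — only Li is left for (r2,c4).
row 2 has {H,Li,Be,B}; column 5 has {H,Li,Be,B} — only He is left for (r2,c5).
row 3 has {He,Li,Be}; column 2 has {He,Li,Be,B} — only H is left for (r3,c2).
row 3 has {H,He,Li,Be}; column 4 has {H,He,Li,Be} — only B is left for (r3,c4).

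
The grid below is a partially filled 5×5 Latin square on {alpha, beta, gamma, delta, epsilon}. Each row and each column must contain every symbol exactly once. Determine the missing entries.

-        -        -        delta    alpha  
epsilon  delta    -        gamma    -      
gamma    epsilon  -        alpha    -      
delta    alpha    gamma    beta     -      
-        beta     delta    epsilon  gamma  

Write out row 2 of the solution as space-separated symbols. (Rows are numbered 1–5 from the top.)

epsilon delta alpha gamma beta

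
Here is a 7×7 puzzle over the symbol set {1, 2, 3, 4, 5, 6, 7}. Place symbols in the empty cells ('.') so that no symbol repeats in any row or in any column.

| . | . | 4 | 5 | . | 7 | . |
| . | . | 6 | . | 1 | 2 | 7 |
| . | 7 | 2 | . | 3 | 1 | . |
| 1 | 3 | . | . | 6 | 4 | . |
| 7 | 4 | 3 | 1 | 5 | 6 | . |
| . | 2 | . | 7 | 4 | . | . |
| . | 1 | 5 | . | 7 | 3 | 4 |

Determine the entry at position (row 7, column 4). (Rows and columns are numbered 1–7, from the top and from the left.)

6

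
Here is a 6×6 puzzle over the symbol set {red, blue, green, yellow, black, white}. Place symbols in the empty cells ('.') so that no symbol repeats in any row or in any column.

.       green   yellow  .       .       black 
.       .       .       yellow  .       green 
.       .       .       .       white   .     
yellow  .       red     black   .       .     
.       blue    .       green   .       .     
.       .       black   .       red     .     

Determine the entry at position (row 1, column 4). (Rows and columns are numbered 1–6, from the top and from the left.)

At row 1, column 5: row 1 has {green,yellow,black}; column 5 has {red,white}; that leaves blue.
At row 2, column 5: row 2 has {green,yellow}; column 5 has {red,blue,white}; that leaves black.
At row 4, column 2: row 4 has {red,yellow,black}; column 2 has {blue,green}; that leaves white.
At row 4, column 5: row 4 has {red,yellow,black,white}; column 5 has {red,blue,black,white}; that leaves green.
At row 4, column 6: row 4 has {red,green,yellow,black,white}; column 6 has {green,black}; that leaves blue.
At row 5, column 3: row 5 has {blue,green}; column 3 has {red,yellow,black}; that leaves white.
At row 5, column 5: row 5 has {blue,green,white}; column 5 has {red,blue,green,black,white}; that leaves yellow.
At row 5, column 6: row 5 has {blue,green,yellow,white}; column 6 has {blue,green,black}; that leaves red.
At row 6, column 2: row 6 has {red,black}; column 2 has {blue,green,white}; that leaves yellow.
At row 6, column 6: row 6 has {red,yellow,black}; column 6 has {red,blue,green,black}; that leaves white.
At row 2, column 2: row 2 has {green,yellow,black}; column 2 has {blue,green,yellow,white}; that leaves red.
At row 2, column 3: row 2 has {red,green,yellow,black}; column 3 has {red,yellow,black,white}; that leaves blue.
At row 3, column 2: row 3 has {white}; column 2 has {red,blue,green,yellow,white}; that leaves black.
At row 3, column 3: row 3 has {black,white}; column 3 has {red,blue,yellow,black,white}; that leaves green.
At row 3, column 6: row 3 has {green,black,white}; column 6 has {red,blue,green,black,white}; that leaves yellow.
At row 5, column 1: row 5 has {red,blue,green,yellow,white}; column 1 has {yellow}; that leaves black.
At row 6, column 4: row 6 has {red,yellow,black,white}; column 4 has {green,yellow,black}; that leaves blue.
At row 2, column 1: row 2 has {red,blue,green,yellow,black}; column 1 has {yellow,black}; that leaves white.
At row 3, column 4: row 3 has {green,yellow,black,white}; column 4 has {blue,green,yellow,black}; that leaves red.
At row 6, column 1: row 6 has {red,blue,yellow,black,white}; column 1 has {yellow,black,white}; that leaves green.
At row 1, column 1: row 1 has {blue,green,yellow,black}; column 1 has {green,yellow,black,white}; that leaves red.
At row 1, column 4: row 1 has {red,blue,green,yellow,black}; column 4 has {red,blue,green,yellow,black}; that leaves white.

white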